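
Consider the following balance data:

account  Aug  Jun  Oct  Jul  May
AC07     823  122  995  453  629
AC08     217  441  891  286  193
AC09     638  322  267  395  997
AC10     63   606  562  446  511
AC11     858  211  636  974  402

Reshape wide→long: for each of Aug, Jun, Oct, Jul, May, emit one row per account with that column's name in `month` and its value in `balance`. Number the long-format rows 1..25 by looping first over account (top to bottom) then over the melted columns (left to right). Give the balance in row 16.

25 rows total (5 × 5). Row 16: index ⌊(16-1)/5⌋ = 3 into account → AC10; (16-1) mod 5 = 0 into the melted columns → Aug.
So row 16 is (AC10, Aug, 63); balance = 63.

63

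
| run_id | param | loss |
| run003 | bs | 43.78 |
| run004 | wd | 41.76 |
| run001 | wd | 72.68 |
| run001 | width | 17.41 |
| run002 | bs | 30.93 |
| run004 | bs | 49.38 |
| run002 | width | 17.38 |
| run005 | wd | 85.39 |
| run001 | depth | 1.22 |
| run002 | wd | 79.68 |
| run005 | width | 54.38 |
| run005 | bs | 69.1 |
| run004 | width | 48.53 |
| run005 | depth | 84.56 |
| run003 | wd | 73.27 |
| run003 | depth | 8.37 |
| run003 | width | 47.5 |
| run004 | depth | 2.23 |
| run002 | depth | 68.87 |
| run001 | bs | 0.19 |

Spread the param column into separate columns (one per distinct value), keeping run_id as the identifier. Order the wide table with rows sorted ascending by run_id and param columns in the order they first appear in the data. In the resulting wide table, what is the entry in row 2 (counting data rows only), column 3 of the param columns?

17.38

With rows sorted ascending by run_id, row 2 is run_id=run002. param columns in first-appearance order: bs, wd, width, depth; column 3 is width.
Long rows with run_id=run002, param=width: loss = 17.38.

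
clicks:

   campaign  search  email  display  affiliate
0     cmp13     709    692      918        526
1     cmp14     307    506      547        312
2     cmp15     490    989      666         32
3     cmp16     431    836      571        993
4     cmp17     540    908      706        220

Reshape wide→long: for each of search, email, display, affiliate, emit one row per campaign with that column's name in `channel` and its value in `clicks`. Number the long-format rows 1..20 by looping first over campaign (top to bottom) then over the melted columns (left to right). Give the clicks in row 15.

571

20 rows total (5 × 4). Row 15: index ⌊(15-1)/4⌋ = 3 into campaign → cmp16; (15-1) mod 4 = 2 into the melted columns → display.
So row 15 is (cmp16, display, 571); clicks = 571.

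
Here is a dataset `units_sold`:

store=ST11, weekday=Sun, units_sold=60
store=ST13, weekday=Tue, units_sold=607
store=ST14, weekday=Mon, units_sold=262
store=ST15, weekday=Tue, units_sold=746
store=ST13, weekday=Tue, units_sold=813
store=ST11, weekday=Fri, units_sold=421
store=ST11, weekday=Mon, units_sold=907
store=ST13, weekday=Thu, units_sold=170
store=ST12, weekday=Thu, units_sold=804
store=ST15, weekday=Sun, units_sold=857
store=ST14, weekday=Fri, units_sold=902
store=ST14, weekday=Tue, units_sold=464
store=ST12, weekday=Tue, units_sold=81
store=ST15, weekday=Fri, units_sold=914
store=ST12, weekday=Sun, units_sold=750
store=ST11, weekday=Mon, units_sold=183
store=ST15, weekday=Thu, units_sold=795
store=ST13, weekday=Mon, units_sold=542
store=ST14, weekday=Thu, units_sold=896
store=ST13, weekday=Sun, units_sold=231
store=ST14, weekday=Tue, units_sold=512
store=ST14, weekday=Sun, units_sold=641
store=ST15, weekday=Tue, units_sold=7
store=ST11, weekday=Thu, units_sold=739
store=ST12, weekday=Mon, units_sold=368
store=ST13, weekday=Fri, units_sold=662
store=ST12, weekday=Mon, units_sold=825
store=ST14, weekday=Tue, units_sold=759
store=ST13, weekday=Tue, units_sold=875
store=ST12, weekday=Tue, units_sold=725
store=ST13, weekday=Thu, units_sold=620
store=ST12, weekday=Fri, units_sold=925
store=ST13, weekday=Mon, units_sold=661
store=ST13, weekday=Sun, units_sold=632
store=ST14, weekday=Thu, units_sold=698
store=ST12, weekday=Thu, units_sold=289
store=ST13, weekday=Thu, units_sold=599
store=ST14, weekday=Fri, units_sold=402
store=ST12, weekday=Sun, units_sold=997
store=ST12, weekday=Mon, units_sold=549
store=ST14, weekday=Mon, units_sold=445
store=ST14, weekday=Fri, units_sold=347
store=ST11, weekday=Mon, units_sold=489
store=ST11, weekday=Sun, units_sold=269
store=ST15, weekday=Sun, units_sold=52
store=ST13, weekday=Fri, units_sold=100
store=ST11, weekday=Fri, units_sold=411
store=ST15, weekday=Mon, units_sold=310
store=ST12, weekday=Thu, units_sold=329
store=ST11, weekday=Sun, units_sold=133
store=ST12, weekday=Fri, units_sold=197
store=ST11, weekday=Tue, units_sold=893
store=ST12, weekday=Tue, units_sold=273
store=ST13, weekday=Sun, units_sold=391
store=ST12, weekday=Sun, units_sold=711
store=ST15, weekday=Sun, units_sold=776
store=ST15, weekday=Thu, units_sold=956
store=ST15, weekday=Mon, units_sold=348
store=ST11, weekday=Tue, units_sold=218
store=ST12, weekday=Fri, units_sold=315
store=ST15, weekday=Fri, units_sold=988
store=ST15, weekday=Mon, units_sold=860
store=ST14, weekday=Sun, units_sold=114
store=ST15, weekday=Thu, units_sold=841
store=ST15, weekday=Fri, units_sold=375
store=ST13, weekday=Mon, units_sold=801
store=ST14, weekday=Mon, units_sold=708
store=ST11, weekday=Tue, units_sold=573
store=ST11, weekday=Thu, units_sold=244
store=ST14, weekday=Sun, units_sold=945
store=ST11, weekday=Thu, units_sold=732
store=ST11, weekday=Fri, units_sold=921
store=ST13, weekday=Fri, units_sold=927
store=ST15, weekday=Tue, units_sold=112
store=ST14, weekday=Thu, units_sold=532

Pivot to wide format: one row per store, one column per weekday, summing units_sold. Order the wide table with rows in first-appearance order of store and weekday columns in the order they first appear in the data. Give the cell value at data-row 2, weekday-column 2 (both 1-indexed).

With rows in first-appearance order of store, row 2 is store=ST13. weekday columns in first-appearance order: Sun, Tue, Mon, Fri, Thu; column 2 is Tue.
Long rows with store=ST13, weekday=Tue: 607 + 813 + 875 = 2295.

2295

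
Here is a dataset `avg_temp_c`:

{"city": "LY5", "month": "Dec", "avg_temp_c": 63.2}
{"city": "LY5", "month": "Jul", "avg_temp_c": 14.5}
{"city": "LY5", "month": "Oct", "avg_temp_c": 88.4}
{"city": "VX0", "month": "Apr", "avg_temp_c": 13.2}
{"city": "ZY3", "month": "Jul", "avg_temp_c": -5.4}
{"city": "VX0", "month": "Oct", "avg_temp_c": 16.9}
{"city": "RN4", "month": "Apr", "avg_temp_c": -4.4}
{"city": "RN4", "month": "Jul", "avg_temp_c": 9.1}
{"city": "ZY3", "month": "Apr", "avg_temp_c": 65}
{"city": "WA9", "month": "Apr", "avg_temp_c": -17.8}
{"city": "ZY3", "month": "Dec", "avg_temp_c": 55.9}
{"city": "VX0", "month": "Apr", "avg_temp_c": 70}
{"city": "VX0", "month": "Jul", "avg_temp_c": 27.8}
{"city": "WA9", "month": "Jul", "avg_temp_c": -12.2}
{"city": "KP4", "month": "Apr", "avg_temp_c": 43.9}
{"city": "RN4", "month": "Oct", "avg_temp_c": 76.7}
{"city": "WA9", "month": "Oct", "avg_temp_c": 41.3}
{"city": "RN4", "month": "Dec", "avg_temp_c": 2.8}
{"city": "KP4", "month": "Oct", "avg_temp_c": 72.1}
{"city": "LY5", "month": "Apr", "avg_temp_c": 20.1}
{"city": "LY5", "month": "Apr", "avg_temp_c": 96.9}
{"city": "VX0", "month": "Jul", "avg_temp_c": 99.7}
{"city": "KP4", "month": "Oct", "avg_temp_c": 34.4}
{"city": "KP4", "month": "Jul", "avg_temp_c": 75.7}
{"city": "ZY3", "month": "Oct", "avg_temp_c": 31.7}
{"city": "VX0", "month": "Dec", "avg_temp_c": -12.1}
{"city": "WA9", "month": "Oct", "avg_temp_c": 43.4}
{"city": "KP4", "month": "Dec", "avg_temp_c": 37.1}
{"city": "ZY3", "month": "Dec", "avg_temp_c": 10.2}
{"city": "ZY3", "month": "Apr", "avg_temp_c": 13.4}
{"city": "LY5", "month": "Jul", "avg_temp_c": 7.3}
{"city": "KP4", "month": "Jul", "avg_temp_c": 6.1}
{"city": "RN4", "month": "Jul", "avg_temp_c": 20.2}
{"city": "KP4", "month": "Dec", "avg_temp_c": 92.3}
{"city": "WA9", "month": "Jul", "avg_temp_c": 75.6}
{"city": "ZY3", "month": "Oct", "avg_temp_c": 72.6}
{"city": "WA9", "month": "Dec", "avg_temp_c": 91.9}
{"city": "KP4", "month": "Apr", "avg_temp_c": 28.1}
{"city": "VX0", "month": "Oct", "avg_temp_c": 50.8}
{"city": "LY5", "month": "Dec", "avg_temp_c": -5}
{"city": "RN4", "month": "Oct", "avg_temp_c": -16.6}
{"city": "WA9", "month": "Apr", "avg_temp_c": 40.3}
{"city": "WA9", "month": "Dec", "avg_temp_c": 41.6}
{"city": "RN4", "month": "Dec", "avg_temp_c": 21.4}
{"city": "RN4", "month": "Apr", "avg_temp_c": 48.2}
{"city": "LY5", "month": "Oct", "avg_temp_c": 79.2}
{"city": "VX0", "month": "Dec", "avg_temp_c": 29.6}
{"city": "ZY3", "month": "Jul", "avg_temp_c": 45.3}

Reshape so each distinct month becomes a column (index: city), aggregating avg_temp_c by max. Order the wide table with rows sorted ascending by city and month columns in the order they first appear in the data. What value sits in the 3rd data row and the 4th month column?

48.2

With rows sorted ascending by city, row 3 is city=RN4. month columns in first-appearance order: Dec, Jul, Oct, Apr; column 4 is Apr.
Long rows with city=RN4, month=Apr: max(-4.4, 48.2) = 48.2.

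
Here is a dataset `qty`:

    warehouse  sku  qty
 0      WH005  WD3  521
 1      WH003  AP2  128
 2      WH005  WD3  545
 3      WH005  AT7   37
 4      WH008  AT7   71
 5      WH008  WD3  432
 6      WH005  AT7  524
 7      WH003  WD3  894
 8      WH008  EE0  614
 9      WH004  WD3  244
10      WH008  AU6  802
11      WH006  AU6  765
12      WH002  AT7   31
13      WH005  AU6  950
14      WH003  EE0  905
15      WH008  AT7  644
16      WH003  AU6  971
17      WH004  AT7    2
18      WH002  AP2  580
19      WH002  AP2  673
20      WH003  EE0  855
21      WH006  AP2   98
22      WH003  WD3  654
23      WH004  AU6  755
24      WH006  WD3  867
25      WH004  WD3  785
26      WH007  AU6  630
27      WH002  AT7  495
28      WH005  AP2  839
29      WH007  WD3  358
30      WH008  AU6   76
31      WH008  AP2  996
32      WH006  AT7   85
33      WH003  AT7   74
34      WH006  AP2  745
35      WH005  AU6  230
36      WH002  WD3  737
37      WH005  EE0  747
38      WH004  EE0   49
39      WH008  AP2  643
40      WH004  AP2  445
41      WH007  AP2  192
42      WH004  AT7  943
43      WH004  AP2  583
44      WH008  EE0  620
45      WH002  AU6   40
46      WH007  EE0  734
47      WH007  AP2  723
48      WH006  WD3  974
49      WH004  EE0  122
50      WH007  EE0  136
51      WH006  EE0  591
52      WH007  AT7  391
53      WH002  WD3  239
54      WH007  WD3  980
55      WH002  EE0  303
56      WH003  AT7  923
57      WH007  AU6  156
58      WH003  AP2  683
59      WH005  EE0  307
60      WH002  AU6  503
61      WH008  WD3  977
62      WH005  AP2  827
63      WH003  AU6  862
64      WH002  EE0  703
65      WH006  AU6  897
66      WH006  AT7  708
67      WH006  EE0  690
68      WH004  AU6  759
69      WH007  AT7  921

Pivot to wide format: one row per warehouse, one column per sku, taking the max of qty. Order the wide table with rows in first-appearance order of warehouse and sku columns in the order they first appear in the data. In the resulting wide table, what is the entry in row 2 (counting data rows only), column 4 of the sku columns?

905

With rows in first-appearance order of warehouse, row 2 is warehouse=WH003. sku columns in first-appearance order: WD3, AP2, AT7, EE0, AU6; column 4 is EE0.
Long rows with warehouse=WH003, sku=EE0: max(905, 855) = 905.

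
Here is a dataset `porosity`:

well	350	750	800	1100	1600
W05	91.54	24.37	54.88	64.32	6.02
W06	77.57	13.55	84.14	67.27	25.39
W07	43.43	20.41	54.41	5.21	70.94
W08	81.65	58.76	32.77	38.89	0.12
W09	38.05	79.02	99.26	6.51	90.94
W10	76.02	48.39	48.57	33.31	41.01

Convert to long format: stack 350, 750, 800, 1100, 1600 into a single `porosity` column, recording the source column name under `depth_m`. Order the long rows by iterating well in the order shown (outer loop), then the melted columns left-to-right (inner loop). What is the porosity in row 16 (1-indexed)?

30 rows total (6 × 5). Row 16: index ⌊(16-1)/5⌋ = 3 into well → W08; (16-1) mod 5 = 0 into the melted columns → 350.
So row 16 is (W08, 350, 81.65); porosity = 81.65.

81.65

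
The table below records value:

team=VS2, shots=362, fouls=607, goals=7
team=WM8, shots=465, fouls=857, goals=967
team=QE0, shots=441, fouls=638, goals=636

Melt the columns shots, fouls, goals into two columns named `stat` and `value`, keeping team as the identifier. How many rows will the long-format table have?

9

3 team values × 3 melted columns = 9 rows.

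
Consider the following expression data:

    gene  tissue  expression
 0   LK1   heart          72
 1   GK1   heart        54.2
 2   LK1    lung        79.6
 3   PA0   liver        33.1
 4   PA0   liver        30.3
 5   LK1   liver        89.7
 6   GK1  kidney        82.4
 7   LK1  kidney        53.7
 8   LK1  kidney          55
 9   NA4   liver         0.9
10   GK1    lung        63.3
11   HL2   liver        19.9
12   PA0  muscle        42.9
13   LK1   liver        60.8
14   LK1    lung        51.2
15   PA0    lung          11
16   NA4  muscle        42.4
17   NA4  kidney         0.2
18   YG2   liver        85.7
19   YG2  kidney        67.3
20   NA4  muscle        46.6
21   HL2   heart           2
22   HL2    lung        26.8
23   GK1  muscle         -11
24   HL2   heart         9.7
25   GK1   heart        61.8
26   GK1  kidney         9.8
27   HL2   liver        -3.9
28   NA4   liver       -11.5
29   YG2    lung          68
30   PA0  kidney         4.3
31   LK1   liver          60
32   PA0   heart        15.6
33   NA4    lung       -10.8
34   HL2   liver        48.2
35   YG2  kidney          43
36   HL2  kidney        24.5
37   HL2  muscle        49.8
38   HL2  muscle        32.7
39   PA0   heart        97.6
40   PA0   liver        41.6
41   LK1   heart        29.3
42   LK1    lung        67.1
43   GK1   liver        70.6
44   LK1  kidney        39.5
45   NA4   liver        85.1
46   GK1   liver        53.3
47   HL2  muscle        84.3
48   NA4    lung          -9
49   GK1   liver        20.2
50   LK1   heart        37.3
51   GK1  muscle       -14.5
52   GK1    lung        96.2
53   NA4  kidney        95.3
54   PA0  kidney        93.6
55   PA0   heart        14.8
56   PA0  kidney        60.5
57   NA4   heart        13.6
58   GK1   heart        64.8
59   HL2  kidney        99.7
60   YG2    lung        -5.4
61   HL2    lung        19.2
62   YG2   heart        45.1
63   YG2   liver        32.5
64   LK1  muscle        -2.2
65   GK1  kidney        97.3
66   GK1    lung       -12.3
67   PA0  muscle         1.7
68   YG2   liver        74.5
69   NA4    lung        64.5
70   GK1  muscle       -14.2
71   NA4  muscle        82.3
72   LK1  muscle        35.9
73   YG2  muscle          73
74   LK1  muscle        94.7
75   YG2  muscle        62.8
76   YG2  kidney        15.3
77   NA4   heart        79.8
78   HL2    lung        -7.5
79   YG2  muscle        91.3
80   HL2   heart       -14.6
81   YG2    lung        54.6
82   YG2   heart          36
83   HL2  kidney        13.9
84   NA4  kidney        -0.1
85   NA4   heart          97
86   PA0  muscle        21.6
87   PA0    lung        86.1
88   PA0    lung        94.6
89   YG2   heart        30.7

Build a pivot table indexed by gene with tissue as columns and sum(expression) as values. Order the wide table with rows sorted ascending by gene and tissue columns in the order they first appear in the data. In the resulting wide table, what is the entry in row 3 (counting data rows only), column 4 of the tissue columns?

With rows sorted ascending by gene, row 3 is gene=LK1. tissue columns in first-appearance order: heart, lung, liver, kidney, muscle; column 4 is kidney.
Long rows with gene=LK1, tissue=kidney: 53.7 + 55 + 39.5 = 148.2.

148.2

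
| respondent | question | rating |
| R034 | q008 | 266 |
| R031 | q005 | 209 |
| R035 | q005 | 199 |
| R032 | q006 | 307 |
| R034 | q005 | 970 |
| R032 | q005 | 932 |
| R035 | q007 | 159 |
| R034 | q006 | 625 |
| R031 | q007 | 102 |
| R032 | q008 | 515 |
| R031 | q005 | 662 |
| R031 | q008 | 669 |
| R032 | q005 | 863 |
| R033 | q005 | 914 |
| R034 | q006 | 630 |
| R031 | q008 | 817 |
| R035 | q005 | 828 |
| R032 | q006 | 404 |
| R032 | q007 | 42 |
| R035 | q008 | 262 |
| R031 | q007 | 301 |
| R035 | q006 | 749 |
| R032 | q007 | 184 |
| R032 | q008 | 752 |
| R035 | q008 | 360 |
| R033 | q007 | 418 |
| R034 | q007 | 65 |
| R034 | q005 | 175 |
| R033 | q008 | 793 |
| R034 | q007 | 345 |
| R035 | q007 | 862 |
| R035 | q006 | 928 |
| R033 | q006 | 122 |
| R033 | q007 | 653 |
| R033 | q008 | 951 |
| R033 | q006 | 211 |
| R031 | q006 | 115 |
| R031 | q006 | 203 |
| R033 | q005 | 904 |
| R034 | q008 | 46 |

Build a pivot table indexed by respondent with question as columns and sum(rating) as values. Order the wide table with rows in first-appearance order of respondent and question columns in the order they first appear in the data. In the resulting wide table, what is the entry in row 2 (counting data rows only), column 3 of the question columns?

With rows in first-appearance order of respondent, row 2 is respondent=R031. question columns in first-appearance order: q008, q005, q006, q007; column 3 is q006.
Long rows with respondent=R031, question=q006: 115 + 203 = 318.

318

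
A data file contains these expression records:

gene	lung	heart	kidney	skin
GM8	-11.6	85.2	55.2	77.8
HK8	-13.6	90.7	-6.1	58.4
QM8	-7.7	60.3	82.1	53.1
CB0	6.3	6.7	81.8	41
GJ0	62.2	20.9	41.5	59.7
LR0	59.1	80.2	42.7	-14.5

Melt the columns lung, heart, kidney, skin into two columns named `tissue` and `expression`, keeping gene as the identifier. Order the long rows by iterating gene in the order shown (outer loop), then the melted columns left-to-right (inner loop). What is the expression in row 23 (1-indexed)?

42.7

24 rows total (6 × 4). Row 23: index ⌊(23-1)/4⌋ = 5 into gene → LR0; (23-1) mod 4 = 2 into the melted columns → kidney.
So row 23 is (LR0, kidney, 42.7); expression = 42.7.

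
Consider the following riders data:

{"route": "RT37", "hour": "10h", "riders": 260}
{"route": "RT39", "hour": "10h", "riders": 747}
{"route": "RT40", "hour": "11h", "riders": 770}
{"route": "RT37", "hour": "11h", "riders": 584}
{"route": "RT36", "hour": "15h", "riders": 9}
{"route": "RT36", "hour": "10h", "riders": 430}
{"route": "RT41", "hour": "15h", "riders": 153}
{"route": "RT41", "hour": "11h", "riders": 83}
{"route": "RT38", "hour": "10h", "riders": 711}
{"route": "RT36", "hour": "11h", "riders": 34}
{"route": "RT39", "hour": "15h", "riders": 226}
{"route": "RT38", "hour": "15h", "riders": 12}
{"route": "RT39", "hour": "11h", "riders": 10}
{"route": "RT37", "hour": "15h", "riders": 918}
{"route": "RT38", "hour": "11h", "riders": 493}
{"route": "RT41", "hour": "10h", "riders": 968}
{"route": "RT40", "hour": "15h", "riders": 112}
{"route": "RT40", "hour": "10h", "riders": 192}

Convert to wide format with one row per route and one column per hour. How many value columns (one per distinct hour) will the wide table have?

3 distinct hour values: 10h, 11h, 15h.

3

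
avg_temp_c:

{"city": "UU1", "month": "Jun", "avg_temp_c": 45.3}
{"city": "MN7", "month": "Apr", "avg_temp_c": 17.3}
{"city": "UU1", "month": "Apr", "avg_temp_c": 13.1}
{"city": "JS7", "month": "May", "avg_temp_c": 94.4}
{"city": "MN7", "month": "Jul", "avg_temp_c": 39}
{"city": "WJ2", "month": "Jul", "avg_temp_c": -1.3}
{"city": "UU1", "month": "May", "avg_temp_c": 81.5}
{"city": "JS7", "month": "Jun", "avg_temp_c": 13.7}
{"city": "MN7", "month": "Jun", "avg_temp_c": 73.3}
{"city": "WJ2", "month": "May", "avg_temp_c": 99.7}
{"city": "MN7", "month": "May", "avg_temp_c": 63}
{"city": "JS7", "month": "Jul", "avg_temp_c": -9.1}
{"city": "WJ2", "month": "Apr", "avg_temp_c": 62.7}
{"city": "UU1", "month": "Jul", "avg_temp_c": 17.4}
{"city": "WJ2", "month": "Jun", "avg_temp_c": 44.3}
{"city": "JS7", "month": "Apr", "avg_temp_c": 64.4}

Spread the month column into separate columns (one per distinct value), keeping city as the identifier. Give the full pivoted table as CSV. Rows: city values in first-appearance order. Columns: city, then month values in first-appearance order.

city,Jun,Apr,May,Jul
UU1,45.3,13.1,81.5,17.4
MN7,73.3,17.3,63,39
JS7,13.7,64.4,94.4,-9.1
WJ2,44.3,62.7,99.7,-1.3

Columns: city plus the 4 distinct month values (Jun, Apr, May, Jul).
For example, row UU1 column Jun takes avg_temp_c=45.3 from the long row (UU1, Jun).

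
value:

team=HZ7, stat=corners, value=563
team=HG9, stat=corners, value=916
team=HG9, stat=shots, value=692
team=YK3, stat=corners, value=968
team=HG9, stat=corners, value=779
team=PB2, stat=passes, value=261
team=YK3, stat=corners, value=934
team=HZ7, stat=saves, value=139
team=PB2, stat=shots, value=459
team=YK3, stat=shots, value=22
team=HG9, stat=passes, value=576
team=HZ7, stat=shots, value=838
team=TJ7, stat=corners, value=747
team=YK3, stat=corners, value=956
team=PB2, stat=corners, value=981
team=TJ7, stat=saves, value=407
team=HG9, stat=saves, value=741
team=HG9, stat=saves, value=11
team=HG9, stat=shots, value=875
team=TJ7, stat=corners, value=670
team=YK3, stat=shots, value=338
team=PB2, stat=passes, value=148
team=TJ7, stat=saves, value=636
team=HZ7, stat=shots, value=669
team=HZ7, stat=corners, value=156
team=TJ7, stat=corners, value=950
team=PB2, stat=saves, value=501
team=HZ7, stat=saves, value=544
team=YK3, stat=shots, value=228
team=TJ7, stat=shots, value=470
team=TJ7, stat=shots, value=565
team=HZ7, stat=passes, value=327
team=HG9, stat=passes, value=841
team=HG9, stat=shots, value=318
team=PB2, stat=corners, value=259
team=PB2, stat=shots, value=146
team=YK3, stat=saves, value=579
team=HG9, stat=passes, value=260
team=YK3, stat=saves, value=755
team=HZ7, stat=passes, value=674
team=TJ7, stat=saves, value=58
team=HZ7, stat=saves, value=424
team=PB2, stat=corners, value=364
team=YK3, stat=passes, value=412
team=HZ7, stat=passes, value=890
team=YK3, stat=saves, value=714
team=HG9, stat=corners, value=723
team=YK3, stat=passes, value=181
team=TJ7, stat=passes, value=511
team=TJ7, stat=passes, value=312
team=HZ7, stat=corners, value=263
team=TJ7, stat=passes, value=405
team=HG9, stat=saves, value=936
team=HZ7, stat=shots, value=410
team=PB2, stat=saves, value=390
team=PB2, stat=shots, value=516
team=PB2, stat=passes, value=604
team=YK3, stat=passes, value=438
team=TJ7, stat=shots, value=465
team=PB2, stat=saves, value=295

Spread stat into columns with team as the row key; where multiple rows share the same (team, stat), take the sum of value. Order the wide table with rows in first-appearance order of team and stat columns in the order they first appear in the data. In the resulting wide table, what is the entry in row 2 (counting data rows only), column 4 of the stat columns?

With rows in first-appearance order of team, row 2 is team=HG9. stat columns in first-appearance order: corners, shots, passes, saves; column 4 is saves.
Long rows with team=HG9, stat=saves: 741 + 11 + 936 = 1688.

1688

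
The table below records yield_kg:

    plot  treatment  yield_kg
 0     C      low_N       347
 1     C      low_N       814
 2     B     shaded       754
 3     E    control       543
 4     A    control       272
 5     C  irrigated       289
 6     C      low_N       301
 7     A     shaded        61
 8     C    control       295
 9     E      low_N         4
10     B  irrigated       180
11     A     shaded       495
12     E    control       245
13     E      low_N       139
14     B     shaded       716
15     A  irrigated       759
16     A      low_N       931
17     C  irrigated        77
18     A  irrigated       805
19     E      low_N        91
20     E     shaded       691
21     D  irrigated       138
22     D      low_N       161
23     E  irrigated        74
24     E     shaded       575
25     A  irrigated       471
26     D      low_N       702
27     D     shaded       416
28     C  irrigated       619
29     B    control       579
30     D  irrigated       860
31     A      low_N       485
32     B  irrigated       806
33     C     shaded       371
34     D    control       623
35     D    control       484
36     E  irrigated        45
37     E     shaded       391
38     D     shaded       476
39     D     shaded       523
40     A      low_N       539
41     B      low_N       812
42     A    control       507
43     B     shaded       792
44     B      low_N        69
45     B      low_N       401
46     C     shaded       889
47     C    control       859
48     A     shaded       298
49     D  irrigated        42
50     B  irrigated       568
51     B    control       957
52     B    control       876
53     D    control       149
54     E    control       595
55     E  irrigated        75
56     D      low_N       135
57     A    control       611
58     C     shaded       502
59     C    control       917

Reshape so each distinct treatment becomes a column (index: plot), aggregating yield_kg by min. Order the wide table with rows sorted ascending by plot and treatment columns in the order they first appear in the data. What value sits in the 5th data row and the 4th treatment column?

45

With rows sorted ascending by plot, row 5 is plot=E. treatment columns in first-appearance order: low_N, shaded, control, irrigated; column 4 is irrigated.
Long rows with plot=E, treatment=irrigated: min(74, 45, 75) = 45.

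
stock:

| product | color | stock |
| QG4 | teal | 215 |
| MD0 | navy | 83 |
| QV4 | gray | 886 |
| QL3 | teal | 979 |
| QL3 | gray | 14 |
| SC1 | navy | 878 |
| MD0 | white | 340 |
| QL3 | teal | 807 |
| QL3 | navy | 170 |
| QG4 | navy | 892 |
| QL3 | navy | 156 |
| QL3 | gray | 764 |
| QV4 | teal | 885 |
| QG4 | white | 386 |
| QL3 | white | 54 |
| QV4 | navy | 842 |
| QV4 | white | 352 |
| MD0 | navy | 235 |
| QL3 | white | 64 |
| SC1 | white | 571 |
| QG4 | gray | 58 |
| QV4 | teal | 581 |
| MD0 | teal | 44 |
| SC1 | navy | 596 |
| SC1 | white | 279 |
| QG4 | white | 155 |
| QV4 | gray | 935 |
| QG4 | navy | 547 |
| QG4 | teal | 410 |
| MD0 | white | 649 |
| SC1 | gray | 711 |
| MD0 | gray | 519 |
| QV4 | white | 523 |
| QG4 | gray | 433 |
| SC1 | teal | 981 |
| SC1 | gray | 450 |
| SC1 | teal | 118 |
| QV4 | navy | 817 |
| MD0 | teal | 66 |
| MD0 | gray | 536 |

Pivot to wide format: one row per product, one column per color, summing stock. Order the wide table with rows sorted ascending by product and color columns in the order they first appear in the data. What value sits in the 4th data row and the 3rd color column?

1821

With rows sorted ascending by product, row 4 is product=QV4. color columns in first-appearance order: teal, navy, gray, white; column 3 is gray.
Long rows with product=QV4, color=gray: 886 + 935 = 1821.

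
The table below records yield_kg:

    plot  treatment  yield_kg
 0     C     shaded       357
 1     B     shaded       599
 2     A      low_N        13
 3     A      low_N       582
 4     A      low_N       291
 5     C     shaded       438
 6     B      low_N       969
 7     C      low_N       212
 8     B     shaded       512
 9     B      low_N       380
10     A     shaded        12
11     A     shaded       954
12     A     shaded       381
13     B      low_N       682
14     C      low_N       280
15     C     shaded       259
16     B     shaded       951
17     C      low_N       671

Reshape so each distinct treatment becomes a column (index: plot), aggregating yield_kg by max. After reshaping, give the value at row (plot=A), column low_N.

582

Rows with plot=A and treatment=low_N: yield_kg values are 13, 582, 291.
max(13, 582, 291) = 582.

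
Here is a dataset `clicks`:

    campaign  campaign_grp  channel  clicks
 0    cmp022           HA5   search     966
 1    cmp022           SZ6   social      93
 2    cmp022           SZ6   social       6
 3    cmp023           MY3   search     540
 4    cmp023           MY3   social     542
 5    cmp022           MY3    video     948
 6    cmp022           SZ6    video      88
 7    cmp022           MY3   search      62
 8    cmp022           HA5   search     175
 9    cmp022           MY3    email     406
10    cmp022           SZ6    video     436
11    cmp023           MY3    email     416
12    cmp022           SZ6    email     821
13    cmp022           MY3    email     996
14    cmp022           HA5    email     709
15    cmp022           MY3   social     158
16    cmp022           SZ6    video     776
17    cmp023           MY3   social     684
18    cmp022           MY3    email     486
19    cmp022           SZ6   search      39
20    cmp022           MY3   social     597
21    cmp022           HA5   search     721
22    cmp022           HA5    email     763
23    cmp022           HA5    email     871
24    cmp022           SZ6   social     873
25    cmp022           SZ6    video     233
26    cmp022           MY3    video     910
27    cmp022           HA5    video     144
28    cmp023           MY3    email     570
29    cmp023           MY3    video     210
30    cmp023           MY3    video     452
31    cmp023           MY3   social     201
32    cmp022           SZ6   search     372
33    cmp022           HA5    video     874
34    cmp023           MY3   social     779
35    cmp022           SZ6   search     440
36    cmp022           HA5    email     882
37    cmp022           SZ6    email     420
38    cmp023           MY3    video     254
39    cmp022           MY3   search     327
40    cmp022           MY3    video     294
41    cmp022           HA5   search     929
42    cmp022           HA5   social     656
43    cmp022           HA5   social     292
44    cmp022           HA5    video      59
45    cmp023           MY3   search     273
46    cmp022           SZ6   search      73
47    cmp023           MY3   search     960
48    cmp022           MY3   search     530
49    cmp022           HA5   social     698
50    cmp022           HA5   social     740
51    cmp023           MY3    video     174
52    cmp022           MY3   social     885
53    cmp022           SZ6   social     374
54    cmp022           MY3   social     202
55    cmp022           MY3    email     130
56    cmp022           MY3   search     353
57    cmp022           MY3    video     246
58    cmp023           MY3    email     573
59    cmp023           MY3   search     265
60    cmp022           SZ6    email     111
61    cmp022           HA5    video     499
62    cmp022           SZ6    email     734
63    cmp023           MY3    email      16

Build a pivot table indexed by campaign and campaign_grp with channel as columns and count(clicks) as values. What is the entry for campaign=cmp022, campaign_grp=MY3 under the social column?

Rows with campaign=cmp022, campaign_grp=MY3 and channel=social: clicks values are 158, 597, 885, 202.
4 rows match — count = 4.

4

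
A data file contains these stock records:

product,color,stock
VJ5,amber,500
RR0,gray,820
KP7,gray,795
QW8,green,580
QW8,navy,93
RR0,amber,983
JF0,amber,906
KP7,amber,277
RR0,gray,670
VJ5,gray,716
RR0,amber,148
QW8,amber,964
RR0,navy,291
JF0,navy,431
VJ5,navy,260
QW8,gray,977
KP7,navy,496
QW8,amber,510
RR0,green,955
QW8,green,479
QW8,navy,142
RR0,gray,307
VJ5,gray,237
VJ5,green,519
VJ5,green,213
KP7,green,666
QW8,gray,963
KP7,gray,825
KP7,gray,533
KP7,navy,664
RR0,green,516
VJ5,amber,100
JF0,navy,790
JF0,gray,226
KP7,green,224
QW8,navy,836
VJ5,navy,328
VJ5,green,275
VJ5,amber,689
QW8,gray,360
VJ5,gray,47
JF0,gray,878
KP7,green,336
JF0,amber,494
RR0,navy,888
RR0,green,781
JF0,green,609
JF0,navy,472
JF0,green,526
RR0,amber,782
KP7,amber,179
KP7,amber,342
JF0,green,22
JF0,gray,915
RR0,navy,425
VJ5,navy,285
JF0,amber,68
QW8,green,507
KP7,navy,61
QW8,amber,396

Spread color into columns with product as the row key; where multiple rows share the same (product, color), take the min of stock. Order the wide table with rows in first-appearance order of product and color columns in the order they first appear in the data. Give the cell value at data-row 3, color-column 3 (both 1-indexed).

224

With rows in first-appearance order of product, row 3 is product=KP7. color columns in first-appearance order: amber, gray, green, navy; column 3 is green.
Long rows with product=KP7, color=green: min(666, 224, 336) = 224.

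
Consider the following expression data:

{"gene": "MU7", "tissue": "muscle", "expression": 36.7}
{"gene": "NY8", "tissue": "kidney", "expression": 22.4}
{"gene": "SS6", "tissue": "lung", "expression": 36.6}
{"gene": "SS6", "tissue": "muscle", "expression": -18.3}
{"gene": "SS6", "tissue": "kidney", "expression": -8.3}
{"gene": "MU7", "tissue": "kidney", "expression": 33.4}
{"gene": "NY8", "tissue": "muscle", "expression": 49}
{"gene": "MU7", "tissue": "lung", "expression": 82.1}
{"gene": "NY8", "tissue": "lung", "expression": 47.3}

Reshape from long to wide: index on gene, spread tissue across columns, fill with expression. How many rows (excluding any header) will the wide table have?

3 distinct gene values → 3 rows.

3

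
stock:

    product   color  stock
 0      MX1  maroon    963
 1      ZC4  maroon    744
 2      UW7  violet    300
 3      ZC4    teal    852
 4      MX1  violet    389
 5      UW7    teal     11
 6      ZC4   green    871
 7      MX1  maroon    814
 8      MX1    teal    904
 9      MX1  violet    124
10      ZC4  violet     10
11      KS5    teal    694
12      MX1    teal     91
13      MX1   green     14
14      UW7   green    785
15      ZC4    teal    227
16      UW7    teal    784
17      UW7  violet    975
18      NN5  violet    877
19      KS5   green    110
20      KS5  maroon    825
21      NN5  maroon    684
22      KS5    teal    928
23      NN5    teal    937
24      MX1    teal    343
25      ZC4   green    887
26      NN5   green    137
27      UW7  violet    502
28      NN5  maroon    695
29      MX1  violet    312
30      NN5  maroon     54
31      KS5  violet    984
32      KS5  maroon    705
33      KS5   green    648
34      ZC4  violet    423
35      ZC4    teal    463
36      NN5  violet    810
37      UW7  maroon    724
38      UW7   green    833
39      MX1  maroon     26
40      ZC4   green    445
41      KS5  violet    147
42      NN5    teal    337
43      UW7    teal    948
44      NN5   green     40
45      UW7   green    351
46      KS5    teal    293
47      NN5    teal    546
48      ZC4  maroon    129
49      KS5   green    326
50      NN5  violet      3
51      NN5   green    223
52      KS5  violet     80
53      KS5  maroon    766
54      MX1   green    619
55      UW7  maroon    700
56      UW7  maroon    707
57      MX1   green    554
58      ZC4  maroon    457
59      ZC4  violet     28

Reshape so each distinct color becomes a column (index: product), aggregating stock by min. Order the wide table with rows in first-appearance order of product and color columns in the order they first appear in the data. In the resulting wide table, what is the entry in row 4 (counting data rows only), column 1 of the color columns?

705

With rows in first-appearance order of product, row 4 is product=KS5. color columns in first-appearance order: maroon, violet, teal, green; column 1 is maroon.
Long rows with product=KS5, color=maroon: min(825, 705, 766) = 705.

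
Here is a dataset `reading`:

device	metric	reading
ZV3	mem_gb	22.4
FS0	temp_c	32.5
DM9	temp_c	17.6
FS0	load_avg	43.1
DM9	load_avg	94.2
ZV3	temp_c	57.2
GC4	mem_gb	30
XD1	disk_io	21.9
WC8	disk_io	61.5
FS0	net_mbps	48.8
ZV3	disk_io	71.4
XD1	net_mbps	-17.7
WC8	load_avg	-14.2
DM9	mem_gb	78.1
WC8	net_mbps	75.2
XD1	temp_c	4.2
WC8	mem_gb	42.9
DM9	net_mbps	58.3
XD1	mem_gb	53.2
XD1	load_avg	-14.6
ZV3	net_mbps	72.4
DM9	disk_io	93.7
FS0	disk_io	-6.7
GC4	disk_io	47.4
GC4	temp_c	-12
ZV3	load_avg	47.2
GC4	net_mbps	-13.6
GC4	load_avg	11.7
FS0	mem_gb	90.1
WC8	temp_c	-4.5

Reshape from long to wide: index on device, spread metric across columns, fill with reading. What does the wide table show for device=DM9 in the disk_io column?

Wide layout: rows indexed by device, columns are the 5 distinct metric values (mem_gb, temp_c, load_avg, disk_io, net_mbps).
Cell (device=DM9, metric=disk_io) draws from the long row where device=DM9 and metric=disk_io, which has reading=93.7.

93.7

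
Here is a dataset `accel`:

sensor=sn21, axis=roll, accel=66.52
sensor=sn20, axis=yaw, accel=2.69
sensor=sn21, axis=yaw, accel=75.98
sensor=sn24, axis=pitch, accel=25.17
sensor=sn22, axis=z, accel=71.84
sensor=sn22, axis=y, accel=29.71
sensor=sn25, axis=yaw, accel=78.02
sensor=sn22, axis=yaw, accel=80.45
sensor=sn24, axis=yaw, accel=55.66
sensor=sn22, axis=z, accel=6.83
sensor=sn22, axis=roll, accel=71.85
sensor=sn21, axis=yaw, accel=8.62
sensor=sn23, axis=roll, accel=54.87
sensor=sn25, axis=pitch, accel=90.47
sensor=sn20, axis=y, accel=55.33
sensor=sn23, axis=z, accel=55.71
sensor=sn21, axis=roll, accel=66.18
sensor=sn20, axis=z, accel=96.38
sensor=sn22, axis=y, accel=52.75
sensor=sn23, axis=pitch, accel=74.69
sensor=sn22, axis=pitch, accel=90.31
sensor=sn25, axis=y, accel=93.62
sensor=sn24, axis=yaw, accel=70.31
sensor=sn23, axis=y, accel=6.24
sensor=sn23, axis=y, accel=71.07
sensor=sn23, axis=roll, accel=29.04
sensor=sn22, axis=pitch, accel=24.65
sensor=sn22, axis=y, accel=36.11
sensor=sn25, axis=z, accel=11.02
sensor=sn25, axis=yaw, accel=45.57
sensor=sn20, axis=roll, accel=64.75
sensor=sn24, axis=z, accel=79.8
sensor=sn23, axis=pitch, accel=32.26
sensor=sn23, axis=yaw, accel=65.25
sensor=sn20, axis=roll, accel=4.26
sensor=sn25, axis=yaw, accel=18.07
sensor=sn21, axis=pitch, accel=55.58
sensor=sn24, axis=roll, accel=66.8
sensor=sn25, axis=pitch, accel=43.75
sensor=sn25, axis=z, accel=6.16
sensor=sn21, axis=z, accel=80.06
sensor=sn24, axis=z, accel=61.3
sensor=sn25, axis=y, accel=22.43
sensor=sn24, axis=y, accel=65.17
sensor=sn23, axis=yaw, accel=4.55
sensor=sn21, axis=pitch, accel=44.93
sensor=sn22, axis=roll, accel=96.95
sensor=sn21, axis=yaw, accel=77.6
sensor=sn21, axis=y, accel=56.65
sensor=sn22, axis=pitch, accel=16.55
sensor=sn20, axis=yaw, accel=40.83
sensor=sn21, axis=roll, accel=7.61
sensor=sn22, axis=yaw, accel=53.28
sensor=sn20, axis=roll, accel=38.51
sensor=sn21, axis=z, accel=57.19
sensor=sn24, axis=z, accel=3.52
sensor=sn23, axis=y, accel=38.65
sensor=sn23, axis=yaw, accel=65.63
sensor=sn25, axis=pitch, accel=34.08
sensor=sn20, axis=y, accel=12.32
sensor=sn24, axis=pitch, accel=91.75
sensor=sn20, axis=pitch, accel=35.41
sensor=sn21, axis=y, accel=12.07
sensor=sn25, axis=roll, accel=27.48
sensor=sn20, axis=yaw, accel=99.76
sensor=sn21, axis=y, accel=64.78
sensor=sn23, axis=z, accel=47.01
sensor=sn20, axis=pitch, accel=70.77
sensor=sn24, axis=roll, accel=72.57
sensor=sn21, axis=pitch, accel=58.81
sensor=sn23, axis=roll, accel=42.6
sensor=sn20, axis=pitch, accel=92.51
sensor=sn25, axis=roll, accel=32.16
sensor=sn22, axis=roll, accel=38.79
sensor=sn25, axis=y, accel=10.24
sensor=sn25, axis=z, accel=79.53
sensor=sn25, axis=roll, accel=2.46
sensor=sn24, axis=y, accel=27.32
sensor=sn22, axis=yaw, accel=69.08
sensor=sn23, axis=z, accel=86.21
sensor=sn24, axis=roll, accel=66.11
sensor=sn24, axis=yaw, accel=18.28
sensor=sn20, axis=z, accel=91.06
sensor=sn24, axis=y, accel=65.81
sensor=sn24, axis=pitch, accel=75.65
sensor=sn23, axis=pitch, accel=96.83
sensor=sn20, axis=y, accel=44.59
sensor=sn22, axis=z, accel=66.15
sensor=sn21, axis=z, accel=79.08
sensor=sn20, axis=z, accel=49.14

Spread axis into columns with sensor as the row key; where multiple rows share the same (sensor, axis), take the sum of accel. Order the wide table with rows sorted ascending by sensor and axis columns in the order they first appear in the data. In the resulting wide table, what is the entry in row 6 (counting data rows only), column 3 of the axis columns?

With rows sorted ascending by sensor, row 6 is sensor=sn25. axis columns in first-appearance order: roll, yaw, pitch, z, y; column 3 is pitch.
Long rows with sensor=sn25, axis=pitch: 90.47 + 43.75 + 34.08 = 168.30.

168.30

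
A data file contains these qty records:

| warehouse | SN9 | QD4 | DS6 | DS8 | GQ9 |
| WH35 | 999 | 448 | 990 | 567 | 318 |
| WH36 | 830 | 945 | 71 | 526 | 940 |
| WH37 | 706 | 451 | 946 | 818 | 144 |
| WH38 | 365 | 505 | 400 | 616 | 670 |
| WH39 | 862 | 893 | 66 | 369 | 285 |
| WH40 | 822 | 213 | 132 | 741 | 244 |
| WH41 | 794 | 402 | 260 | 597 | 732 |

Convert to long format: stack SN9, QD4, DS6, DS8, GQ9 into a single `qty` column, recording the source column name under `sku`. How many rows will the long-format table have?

7 warehouse values × 5 melted columns = 35 rows.

35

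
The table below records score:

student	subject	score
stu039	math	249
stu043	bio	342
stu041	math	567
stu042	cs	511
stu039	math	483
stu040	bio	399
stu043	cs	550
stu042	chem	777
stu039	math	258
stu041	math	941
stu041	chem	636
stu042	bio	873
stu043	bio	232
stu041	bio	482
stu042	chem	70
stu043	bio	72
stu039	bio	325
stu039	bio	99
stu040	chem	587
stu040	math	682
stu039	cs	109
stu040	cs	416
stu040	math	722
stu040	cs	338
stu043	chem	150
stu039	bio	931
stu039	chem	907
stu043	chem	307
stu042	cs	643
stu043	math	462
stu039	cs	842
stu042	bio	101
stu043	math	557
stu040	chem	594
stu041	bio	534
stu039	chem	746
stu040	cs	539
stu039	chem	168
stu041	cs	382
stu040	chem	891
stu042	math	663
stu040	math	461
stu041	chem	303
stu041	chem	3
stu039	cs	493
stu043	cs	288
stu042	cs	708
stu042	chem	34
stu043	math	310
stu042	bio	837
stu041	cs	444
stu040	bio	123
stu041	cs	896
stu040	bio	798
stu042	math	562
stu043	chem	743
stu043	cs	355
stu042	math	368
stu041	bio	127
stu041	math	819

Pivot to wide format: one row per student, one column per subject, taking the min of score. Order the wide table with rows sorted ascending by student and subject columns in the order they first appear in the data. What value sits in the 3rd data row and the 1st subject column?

With rows sorted ascending by student, row 3 is student=stu041. subject columns in first-appearance order: math, bio, cs, chem; column 1 is math.
Long rows with student=stu041, subject=math: min(567, 941, 819) = 567.

567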